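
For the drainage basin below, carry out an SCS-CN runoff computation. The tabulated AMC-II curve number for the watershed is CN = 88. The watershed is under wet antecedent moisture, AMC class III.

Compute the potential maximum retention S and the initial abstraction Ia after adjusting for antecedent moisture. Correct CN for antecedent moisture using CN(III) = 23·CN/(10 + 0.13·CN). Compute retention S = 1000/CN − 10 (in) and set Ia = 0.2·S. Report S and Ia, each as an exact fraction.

Adjust CN=88 to AMC III: 23·88/(10 + 0.13·88) → 2024 ÷ (536/25) = 6325/67 ≈ 94.403
S = 1000/(6325/67) − 10 = 150/253 in ≈ 0.593 in
Ia = 0.2S: 0.2·0.593 = 0.119 in (exactly 30/253)

S = 150/253 in ≈ 0.593 in; Ia = 30/253 in ≈ 0.119 in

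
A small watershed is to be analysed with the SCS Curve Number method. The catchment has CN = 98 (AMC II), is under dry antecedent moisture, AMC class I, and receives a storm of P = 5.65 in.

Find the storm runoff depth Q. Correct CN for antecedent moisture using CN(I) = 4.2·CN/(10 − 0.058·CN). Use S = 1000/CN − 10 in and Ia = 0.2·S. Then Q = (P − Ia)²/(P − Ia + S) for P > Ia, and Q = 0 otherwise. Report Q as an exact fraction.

Q = 13059232729/2557620660 in ≈ 5.106 in

Adjust CN=98 to AMC I: 4.2·98/(10 − 0.058·98) → (2058/5) ÷ (1079/250) = 102900/1079 ≈ 95.366
Retention S: 1000/CN − 10 with CN=95.366 → S = 500/1029 ≈ 0.486 in
Initial abstraction Ia = S/5 = (500/1029)/5 = 100/1029 ≈ 0.097 in
Since P=5.650 > Ia=0.097: effective rainfall P−Ia = 114277/20580 in
Q: (114277/20580)² ÷ (124277/20580) = 13059232729/2557620660 in (≈ 5.106 in)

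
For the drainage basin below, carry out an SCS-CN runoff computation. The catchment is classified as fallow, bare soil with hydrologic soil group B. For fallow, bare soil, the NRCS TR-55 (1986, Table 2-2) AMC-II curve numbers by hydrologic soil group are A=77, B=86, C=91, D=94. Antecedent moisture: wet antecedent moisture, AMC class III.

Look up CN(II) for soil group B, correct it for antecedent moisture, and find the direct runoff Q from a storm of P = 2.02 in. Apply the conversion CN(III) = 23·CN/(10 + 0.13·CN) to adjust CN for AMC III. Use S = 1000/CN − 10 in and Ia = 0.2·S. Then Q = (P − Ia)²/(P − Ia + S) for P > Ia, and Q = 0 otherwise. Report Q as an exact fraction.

NRCS table: fallow, bare soil, soil group B → CN(II) = 86
Adjust CN=86 to AMC III: 23·86/(10 + 0.13·86) → 1978 ÷ (1059/50) = 98900/1059 ≈ 93.390
S = 1000/(98900/1059) − 10 = 700/989 in ≈ 0.708 in
Initial abstraction Ia = S/5 = (700/989)/5 = 140/989 ≈ 0.142 in
Excess rainfall: 2.020 − 0.142 = 1.878 in; P > Ia so Q > 0
Q = (92889/49450)²/((92889/49450) + 700/989) = (8628366321/2445302500)/(127889/49450) = 8628366321/6324111050 in ≈ 1.364 in

Q = 8628366321/6324111050 in ≈ 1.364 in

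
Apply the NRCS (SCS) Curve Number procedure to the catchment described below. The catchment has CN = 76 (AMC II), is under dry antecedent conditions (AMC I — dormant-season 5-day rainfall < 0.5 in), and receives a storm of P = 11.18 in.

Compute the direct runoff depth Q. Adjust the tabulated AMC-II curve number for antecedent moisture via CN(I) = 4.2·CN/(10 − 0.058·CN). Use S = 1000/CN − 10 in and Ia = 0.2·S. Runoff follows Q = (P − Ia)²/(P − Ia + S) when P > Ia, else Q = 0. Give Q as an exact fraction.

CN(I) from CN(II)=76: (4.2·76)/(10 − 0.058·76) = 13300/233 ≈ 57.082
Retention S: 1000/CN − 10 with CN=57.082 → S = 1000/133 ≈ 7.519 in
Initial abstraction Ia = S/5 = (1000/133)/5 = 200/133 ≈ 1.504 in
P − Ia = 11.180 − 1.504 = 64347/6650 ≈ 9.676 in (> 0, runoff occurs)
Q: (64347/6650)² ÷ (114347/6650) = 4140536409/760407550 in (≈ 5.445 in)

Q = 4140536409/760407550 in ≈ 5.445 in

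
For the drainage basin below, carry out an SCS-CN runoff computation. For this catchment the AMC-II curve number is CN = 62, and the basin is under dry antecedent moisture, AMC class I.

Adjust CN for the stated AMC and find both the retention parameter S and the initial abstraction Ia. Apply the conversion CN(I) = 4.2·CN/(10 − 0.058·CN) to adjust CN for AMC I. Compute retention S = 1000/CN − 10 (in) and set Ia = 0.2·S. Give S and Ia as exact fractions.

S = 9500/651 in ≈ 14.593 in; Ia = 1900/651 in ≈ 2.919 in

Dry (AMC I): CN(I) = 4.2·62/(10 − 0.058·62) = (1302/5)/(1601/250) = 65100/1601 ≈ 40.662
Retention S: 1000/CN − 10 with CN=40.662 → S = 9500/651 ≈ 14.593 in
Ia = 0.2·(9500/651) = 1900/651 in ≈ 2.919 in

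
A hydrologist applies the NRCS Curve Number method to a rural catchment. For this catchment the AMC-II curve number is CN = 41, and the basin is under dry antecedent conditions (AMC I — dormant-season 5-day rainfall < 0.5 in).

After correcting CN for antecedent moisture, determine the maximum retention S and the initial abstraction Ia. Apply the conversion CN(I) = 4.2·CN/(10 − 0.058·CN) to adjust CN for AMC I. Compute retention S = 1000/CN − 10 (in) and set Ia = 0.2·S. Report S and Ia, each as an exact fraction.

Dry (AMC I): CN(I) = 4.2·41/(10 − 0.058·41) = (861/5)/(3811/500) = 86100/3811 ≈ 22.592
Retention S: 1000/CN − 10 with CN=22.592 → S = 29500/861 ≈ 34.262 in
Ia = 0.2S: 0.2·34.262 = 6.852 in (exactly 5900/861)

S = 29500/861 in ≈ 34.262 in; Ia = 5900/861 in ≈ 6.852 in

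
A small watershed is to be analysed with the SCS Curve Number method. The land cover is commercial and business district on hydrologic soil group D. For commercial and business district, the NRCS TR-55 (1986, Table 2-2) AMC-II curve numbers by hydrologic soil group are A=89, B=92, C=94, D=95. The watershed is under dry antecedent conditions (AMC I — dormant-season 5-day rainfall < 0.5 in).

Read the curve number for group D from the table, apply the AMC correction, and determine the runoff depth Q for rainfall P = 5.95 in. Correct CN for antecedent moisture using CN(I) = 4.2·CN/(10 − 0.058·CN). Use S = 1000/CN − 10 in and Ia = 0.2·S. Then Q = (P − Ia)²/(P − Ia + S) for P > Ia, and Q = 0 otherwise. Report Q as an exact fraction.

NRCS table: commercial and business district, soil group D → CN(II) = 95
Dry (AMC I): CN(I) = 4.2·95/(10 − 0.058·95) = 399/(449/100) = 39900/449 ≈ 88.864
S = 1000/(39900/449) − 10 = 500/399 in ≈ 1.253 in
Initial abstraction Ia = S/5 = (500/399)/5 = 100/399 ≈ 0.251 in
Excess rainfall: 5.950 − 0.251 = 5.699 in; P > Ia so Q > 0
Q = (45481/7980)²/((45481/7980) + 500/399) = (2068521361/63680400)/(55481/7980) = 2068521361/442738380 in ≈ 4.672 in

Q = 2068521361/442738380 in ≈ 4.672 in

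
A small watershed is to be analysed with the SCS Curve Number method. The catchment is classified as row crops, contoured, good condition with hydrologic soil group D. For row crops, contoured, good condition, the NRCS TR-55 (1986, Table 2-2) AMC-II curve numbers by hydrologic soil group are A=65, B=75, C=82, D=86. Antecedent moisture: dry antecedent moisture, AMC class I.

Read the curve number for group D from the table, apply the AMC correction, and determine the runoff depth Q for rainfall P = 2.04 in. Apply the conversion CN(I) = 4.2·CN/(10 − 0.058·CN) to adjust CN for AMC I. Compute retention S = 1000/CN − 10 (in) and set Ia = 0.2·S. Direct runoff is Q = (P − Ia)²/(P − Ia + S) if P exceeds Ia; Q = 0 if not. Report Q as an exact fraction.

Q = 16638241/53467275 in ≈ 0.311 in

NRCS table: row crops, contoured, good condition, soil group D → CN(II) = 86
Dry (AMC I): CN(I) = 4.2·86/(10 − 0.058·86) = (1806/5)/(1253/250) = 12900/179 ≈ 72.067
Max retention: S = 1000/(12900/179) − 10 = 500/129 in (≈ 3.876 in)
Ia = 0.2S: 0.2·3.876 = 0.775 in (exactly 100/129)
P − Ia = 2.040 − 0.775 = 4079/3225 ≈ 1.265 in (> 0, runoff occurs)
Q: (4079/3225)² ÷ (16579/3225) = 16638241/53467275 in (≈ 0.311 in)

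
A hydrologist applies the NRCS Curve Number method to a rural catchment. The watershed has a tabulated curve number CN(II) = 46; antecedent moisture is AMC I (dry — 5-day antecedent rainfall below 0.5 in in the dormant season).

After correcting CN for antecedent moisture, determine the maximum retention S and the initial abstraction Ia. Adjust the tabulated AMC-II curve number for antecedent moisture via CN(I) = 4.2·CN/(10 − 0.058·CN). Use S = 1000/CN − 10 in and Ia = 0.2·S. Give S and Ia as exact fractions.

S = 4500/161 in ≈ 27.950 in; Ia = 900/161 in ≈ 5.590 in

CN(I) from CN(II)=46: (4.2·46)/(10 − 0.058·46) = 16100/611 ≈ 26.350
S = 1000/(16100/611) − 10 = 4500/161 in ≈ 27.950 in
Ia = 0.2·(4500/161) = 900/161 in ≈ 5.590 in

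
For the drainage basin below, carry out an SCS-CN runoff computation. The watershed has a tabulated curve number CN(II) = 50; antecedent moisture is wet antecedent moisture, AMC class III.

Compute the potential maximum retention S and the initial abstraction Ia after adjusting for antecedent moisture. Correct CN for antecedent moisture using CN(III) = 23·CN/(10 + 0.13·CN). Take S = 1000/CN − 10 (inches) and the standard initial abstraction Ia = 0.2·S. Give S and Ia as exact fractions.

S = 100/23 in ≈ 4.348 in; Ia = 20/23 in ≈ 0.870 in

Wet (AMC III): CN(III) = 23·50/(10 + 0.13·50) = 1150/(33/2) = 2300/33 ≈ 69.697
S = 1000/(2300/33) − 10 = 100/23 in ≈ 4.348 in
Initial abstraction Ia = S/5 = (100/23)/5 = 20/23 ≈ 0.870 in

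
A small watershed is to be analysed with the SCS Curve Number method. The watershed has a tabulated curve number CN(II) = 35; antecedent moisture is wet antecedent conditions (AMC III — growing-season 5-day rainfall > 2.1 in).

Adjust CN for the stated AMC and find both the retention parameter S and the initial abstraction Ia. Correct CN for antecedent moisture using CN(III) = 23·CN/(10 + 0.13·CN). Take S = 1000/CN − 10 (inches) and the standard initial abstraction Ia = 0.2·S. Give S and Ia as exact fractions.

Adjust CN=35 to AMC III: 23·35/(10 + 0.13·35) → 805 ÷ (291/20) = 16100/291 ≈ 55.326
Retention S: 1000/CN − 10 with CN=55.326 → S = 1300/161 ≈ 8.075 in
Ia = 0.2·(1300/161) = 260/161 in ≈ 1.615 in

S = 1300/161 in ≈ 8.075 in; Ia = 260/161 in ≈ 1.615 in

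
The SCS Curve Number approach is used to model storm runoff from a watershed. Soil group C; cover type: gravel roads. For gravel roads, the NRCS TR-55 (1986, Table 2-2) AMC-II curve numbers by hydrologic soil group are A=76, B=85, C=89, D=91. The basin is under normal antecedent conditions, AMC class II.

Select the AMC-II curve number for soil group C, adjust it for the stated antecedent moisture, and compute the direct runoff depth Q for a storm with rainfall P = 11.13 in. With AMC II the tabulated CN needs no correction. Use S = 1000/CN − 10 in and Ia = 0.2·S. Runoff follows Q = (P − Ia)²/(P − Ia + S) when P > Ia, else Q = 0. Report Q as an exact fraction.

NRCS table: gravel roads, soil group C → CN(II) = 89
AMC II — tabulated CN = 89 applies directly.
Max retention: S = 1000/89 − 10 = 110/89 in (≈ 1.236 in)
Ia = 0.2·(110/89) = 22/89 in ≈ 0.247 in
Excess rainfall: 11.130 − 0.247 = 10.883 in; P > Ia so Q > 0
Q: (96857/8900)² ÷ (107857/8900) = 9381278449/959927300 in (≈ 9.773 in)

Q = 9381278449/959927300 in ≈ 9.773 in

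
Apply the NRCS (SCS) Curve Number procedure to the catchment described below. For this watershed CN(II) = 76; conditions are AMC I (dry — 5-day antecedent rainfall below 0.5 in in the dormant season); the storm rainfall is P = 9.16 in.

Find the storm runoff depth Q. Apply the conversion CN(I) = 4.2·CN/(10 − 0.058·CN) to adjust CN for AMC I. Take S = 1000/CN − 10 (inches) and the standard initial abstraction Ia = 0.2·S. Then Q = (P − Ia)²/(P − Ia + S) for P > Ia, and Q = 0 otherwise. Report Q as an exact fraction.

Adjust CN=76 to AMC I: 4.2·76/(10 − 0.058·76) → (1596/5) ÷ (699/125) = 13300/233 ≈ 57.082
Max retention: S = 1000/(13300/233) − 10 = 1000/133 in (≈ 7.519 in)
Initial abstraction Ia = S/5 = (1000/133)/5 = 200/133 ≈ 1.504 in
Since P=9.160 > Ia=1.504: effective rainfall P−Ia = 25457/3325 in
Q = (25457/3325)²/((25457/3325) + 1000/133) = (648058849/11055625)/(50457/3325) = 648058849/167769525 in ≈ 3.863 in

Q = 648058849/167769525 in ≈ 3.863 in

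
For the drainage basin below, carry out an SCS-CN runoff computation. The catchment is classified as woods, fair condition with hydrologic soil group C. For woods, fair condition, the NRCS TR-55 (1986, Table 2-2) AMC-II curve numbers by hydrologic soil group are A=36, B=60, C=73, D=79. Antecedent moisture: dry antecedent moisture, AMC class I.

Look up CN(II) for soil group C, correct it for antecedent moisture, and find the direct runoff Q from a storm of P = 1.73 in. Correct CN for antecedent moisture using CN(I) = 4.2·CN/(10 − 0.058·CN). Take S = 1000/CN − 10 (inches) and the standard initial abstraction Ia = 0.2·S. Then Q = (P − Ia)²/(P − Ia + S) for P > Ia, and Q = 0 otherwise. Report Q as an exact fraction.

Q = 0 in ≈ 0.000 in

NRCS table: woods, fair condition, soil group C → CN(II) = 73
Dry (AMC I): CN(I) = 4.2·73/(10 − 0.058·73) = (1533/5)/(2883/500) = 51100/961 ≈ 53.174
Max retention: S = 1000/(51100/961) − 10 = 4500/511 in (≈ 8.806 in)
Initial abstraction Ia = S/5 = (4500/511)/5 = 900/511 ≈ 1.761 in
P = 1.730 ≤ Ia = 1.761 in: entire storm abstracted, Q = 0.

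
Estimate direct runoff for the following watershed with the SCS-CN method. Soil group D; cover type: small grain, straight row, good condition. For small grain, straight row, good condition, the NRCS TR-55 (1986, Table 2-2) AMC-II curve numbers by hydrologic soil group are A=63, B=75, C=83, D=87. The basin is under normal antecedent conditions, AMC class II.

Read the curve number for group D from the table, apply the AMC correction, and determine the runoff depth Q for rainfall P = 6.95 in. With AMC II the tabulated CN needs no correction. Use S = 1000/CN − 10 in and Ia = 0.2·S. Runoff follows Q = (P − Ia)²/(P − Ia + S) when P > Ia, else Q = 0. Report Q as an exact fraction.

Q = 133934329/24661020 in ≈ 5.431 in

NRCS table: small grain, straight row, good condition, soil group D → CN(II) = 87
AMC II — tabulated CN = 87 applies directly.
S = 1000/87 − 10 = 130/87 in ≈ 1.494 in
Ia = 0.2S: 0.2·1.494 = 0.299 in (exactly 26/87)
Since P=6.950 > Ia=0.299: effective rainfall P−Ia = 11573/1740 in
Runoff Q = (P−Ia)²/(P−Ia+S) = (6.651)²/(6.651+1.494) = 133934329/24661020 ≈ 5.431 in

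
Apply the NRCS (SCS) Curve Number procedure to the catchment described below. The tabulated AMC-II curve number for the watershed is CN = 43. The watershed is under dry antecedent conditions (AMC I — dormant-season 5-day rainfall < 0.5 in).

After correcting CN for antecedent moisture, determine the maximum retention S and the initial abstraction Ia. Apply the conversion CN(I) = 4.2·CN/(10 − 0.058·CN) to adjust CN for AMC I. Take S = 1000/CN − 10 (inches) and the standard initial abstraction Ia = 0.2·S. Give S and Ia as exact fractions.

CN(I) from CN(II)=43: (4.2·43)/(10 − 0.058·43) = 30100/1251 ≈ 24.061
Max retention: S = 1000/(30100/1251) − 10 = 9500/301 in (≈ 31.561 in)
Ia = 0.2S: 0.2·31.561 = 6.312 in (exactly 1900/301)

S = 9500/301 in ≈ 31.561 in; Ia = 1900/301 in ≈ 6.312 in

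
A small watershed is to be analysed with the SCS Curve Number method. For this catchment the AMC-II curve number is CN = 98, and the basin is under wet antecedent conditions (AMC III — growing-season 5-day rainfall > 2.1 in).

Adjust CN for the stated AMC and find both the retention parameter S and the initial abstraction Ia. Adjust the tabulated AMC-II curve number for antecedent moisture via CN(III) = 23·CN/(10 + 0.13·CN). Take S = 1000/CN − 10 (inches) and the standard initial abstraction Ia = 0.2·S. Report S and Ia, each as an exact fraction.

S = 100/1127 in ≈ 0.089 in; Ia = 20/1127 in ≈ 0.018 in

Wet (AMC III): CN(III) = 23·98/(10 + 0.13·98) = 2254/(1137/50) = 112700/1137 ≈ 99.120
S = 1000/(112700/1137) − 10 = 100/1127 in ≈ 0.089 in
Ia = 0.2·(100/1127) = 20/1127 in ≈ 0.018 in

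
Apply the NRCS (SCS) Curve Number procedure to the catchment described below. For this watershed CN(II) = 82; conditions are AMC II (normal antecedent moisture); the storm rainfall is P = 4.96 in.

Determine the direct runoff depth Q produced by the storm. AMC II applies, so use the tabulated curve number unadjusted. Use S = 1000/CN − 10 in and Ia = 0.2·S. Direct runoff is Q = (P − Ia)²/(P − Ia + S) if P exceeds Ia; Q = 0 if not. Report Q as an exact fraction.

Q = 5368489/1764025 in ≈ 3.043 in

Average conditions: CN = 82 (no AMC adjustment).
S = 1000/82 − 10 = 90/41 in ≈ 2.195 in
Initial abstraction Ia = S/5 = (90/41)/5 = 18/41 ≈ 0.439 in
Since P=4.960 > Ia=0.439: effective rainfall P−Ia = 4634/1025 in
Q = (4634/1025)²/((4634/1025) + 90/41) = (21473956/1050625)/(6884/1025) = 5368489/1764025 in ≈ 3.043 in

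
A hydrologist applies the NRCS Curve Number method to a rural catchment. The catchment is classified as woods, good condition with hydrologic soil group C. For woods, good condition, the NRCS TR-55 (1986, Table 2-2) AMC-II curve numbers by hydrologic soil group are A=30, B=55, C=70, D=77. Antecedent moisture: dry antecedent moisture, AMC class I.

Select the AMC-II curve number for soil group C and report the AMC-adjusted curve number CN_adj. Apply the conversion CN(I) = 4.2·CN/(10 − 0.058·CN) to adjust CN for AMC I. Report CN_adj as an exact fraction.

CN_adj = 4900/99 ≈ 49.495

NRCS table: woods, good condition, soil group C → CN(II) = 70
Dry (AMC I): CN(I) = 4.2·70/(10 − 0.058·70) = 294/(297/50) = 4900/99 ≈ 49.495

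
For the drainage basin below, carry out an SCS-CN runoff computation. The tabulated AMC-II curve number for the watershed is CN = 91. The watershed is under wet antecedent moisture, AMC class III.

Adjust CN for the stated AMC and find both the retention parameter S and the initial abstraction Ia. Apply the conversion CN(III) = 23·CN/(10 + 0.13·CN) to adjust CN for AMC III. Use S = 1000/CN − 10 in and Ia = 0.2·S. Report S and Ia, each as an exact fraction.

CN(III) from CN(II)=91: (23·91)/(10 + 0.13·91) = 209300/2183 ≈ 95.877
Max retention: S = 1000/(209300/2183) − 10 = 900/2093 in (≈ 0.430 in)
Initial abstraction Ia = S/5 = (900/2093)/5 = 180/2093 ≈ 0.086 in

S = 900/2093 in ≈ 0.430 in; Ia = 180/2093 in ≈ 0.086 in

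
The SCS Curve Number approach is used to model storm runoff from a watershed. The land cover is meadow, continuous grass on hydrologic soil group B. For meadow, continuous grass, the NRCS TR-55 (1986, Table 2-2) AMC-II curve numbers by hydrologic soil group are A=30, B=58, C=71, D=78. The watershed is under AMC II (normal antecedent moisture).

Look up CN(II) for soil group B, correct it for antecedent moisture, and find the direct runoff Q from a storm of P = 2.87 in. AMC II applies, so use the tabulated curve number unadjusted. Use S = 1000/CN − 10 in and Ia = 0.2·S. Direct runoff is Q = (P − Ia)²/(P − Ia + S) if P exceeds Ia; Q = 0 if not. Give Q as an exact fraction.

NRCS table: meadow, continuous grass, soil group B → CN(II) = 58
Average conditions: CN = 58 (no AMC adjustment).
S = 1000/58 − 10 = 210/29 in ≈ 7.241 in
Ia = 0.2S: 0.2·7.241 = 1.448 in (exactly 42/29)
Since P=2.870 > Ia=1.448: effective rainfall P−Ia = 4123/2900 in
Runoff Q = (P−Ia)²/(P−Ia+S) = (1.422)²/(1.422+7.241) = 2428447/10408100 ≈ 0.233 in

Q = 2428447/10408100 in ≈ 0.233 in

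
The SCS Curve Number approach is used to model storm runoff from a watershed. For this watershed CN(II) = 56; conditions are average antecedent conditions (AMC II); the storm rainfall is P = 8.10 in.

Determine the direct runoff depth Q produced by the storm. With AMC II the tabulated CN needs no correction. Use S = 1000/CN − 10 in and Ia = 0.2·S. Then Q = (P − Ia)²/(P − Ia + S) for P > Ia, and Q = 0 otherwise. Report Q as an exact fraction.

Q = 208849/70490 in ≈ 2.963 in

AMC II — tabulated CN = 56 applies directly.
Max retention: S = 1000/56 − 10 = 55/7 in (≈ 7.857 in)
Initial abstraction Ia = S/5 = (55/7)/5 = 11/7 ≈ 1.571 in
Since P=8.100 > Ia=1.571: effective rainfall P−Ia = 457/70 in
Q = (457/70)²/((457/70) + 55/7) = (208849/4900)/(1007/70) = 208849/70490 in ≈ 2.963 in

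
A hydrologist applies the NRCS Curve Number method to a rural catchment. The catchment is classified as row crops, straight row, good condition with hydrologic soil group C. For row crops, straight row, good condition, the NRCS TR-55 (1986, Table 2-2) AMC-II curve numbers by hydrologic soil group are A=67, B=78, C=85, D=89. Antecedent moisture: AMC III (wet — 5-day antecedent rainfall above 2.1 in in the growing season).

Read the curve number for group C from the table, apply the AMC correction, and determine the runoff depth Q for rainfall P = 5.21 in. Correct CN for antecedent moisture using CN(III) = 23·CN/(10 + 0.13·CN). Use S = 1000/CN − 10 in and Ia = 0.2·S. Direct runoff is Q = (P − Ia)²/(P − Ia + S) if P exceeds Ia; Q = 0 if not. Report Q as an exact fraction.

Q = 39089639521/8903500100 in ≈ 4.390 in

NRCS table: row crops, straight row, good condition, soil group C → CN(II) = 85
Adjust CN=85 to AMC III: 23·85/(10 + 0.13·85) → 1955 ÷ (421/20) = 39100/421 ≈ 92.874
Retention S: 1000/CN − 10 with CN=92.874 → S = 300/391 ≈ 0.767 in
Initial abstraction Ia = S/5 = (300/391)/5 = 60/391 ≈ 0.153 in
P − Ia = 5.210 − 0.153 = 197711/39100 ≈ 5.057 in (> 0, runoff occurs)
Runoff Q = (P−Ia)²/(P−Ia+S) = (5.057)²/(5.057+0.767) = 39089639521/8903500100 ≈ 4.390 in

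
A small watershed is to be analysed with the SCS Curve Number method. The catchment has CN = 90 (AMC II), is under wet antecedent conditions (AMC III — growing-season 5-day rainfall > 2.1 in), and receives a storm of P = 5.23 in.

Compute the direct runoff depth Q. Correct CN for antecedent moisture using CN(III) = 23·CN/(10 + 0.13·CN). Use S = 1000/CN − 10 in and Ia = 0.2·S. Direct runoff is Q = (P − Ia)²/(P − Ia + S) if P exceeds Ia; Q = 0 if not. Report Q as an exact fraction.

CN(III) from CN(II)=90: (23·90)/(10 + 0.13·90) = 20700/217 ≈ 95.392
Retention S: 1000/CN − 10 with CN=95.392 → S = 100/207 ≈ 0.483 in
Ia = 0.2S: 0.2·0.483 = 0.097 in (exactly 20/207)
Since P=5.230 > Ia=0.097: effective rainfall P−Ia = 106261/20700 in
Runoff Q = (P−Ia)²/(P−Ia+S) = (5.133)²/(5.133+0.483) = 11291400121/2406602700 ≈ 4.692 in

Q = 11291400121/2406602700 in ≈ 4.692 in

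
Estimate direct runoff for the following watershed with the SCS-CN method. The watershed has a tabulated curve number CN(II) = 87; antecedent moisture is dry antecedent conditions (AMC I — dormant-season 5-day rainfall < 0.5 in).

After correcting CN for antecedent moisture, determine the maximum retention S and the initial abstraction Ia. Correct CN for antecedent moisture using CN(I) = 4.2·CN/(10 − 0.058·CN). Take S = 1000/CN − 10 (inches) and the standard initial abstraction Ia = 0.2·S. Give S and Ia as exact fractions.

S = 6500/1827 in ≈ 3.558 in; Ia = 1300/1827 in ≈ 0.712 in

Adjust CN=87 to AMC I: 4.2·87/(10 − 0.058·87) → (1827/5) ÷ (2477/500) = 182700/2477 ≈ 73.759
S = 1000/(182700/2477) − 10 = 6500/1827 in ≈ 3.558 in
Ia = 0.2·(6500/1827) = 1300/1827 in ≈ 0.712 in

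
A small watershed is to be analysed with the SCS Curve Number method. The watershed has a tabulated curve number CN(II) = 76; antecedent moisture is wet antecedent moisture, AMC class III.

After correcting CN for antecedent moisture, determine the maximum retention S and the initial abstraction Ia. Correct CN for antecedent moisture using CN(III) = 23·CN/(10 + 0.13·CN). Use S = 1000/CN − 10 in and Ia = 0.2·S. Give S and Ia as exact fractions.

S = 600/437 in ≈ 1.373 in; Ia = 120/437 in ≈ 0.275 in

Adjust CN=76 to AMC III: 23·76/(10 + 0.13·76) → 1748 ÷ (497/25) = 43700/497 ≈ 87.928
Max retention: S = 1000/(43700/497) − 10 = 600/437 in (≈ 1.373 in)
Initial abstraction Ia = S/5 = (600/437)/5 = 120/437 ≈ 0.275 in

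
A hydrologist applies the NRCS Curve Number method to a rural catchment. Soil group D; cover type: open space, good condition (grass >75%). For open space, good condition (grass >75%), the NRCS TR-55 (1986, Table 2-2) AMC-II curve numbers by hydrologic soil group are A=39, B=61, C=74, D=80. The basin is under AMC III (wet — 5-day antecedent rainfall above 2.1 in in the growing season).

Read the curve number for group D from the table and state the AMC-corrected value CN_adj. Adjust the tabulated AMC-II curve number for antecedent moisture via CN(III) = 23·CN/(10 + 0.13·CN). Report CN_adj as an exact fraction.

CN_adj = 4600/51 ≈ 90.196

NRCS table: open space, good condition (grass >75%), soil group D → CN(II) = 80
Wet (AMC III): CN(III) = 23·80/(10 + 0.13·80) = 1840/(102/5) = 4600/51 ≈ 90.196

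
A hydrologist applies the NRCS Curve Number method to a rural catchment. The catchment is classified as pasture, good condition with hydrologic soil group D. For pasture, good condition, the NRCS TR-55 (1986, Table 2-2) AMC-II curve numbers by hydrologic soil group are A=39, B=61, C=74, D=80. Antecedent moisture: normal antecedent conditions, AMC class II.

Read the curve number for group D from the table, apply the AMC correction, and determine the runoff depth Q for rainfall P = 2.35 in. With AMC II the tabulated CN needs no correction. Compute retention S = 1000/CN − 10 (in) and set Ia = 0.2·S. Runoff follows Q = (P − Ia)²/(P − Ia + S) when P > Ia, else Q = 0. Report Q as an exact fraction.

NRCS table: pasture, good condition, soil group D → CN(II) = 80
Average conditions: CN = 80 (no AMC adjustment).
S = 1000/80 − 10 = 5/2 in ≈ 2.500 in
Initial abstraction Ia = S/5 = (5/2)/5 = 1/2 ≈ 0.500 in
Excess rainfall: 2.350 − 0.500 = 1.850 in; P > Ia so Q > 0
Q: (37/20)² ÷ (87/20) = 1369/1740 in (≈ 0.787 in)

Q = 1369/1740 in ≈ 0.787 in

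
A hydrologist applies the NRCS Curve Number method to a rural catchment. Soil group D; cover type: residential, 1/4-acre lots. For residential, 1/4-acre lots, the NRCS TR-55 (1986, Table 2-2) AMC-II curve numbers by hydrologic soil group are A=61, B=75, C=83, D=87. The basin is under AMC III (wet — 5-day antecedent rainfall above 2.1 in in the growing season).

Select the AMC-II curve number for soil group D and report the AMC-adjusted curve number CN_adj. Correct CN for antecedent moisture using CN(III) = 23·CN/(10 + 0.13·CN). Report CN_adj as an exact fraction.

CN_adj = 200100/2131 ≈ 93.900

NRCS table: residential, 1/4-acre lots, soil group D → CN(II) = 87
CN(III) from CN(II)=87: (23·87)/(10 + 0.13·87) = 200100/2131 ≈ 93.900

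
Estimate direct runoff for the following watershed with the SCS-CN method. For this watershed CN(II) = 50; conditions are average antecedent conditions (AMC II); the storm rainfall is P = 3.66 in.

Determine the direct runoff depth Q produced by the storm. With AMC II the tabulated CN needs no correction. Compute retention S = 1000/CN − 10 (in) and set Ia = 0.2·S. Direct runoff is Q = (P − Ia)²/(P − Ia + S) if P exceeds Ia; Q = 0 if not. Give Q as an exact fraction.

Average conditions: CN = 50 (no AMC adjustment).
Retention S: 1000/CN − 10 with CN=50.000 → S = 10 ≈ 10.000 in
Ia = 0.2·10 = 2 in ≈ 2.000 in
P − Ia = 3.660 − 2.000 = 83/50 ≈ 1.660 in (> 0, runoff occurs)
Runoff Q = (P−Ia)²/(P−Ia+S) = (1.660)²/(1.660+10.000) = 6889/29150 ≈ 0.236 in

Q = 6889/29150 in ≈ 0.236 in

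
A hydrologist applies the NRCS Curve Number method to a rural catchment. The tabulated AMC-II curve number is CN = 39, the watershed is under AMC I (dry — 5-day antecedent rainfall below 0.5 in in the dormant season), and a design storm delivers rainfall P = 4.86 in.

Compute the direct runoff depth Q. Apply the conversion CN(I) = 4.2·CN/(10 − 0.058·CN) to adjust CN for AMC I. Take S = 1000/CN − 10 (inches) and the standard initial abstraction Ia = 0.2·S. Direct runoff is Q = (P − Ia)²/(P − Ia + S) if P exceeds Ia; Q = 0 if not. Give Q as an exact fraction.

Q = 0 in ≈ 0.000 in

Adjust CN=39 to AMC I: 4.2·39/(10 − 0.058·39) → (819/5) ÷ (3869/500) = 81900/3869 ≈ 21.168
S = 1000/(81900/3869) − 10 = 30500/819 in ≈ 37.241 in
Ia = 0.2·(30500/819) = 6100/819 in ≈ 7.448 in
P = 4.860 ≤ Ia = 7.448 in: entire storm abstracted, Q = 0.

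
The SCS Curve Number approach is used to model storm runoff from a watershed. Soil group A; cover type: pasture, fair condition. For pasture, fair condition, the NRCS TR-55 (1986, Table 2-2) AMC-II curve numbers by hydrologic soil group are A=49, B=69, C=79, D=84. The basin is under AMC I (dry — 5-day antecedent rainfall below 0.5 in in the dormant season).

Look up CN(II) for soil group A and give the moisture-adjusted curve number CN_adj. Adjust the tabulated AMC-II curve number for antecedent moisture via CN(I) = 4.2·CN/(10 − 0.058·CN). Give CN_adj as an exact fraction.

CN_adj = 34300/1193 ≈ 28.751

NRCS table: pasture, fair condition, soil group A → CN(II) = 49
Adjust CN=49 to AMC I: 4.2·49/(10 − 0.058·49) → (1029/5) ÷ (3579/500) = 34300/1193 ≈ 28.751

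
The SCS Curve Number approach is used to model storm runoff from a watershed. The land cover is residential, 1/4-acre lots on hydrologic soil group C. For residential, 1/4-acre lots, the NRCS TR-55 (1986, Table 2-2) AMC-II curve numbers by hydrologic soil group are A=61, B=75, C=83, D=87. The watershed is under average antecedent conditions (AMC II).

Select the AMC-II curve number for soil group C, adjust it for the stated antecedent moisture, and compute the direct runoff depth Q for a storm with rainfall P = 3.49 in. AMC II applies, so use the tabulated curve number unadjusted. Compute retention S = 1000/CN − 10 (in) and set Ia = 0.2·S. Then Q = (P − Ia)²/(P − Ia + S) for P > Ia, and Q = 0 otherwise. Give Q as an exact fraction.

Q = 653671489/353306100 in ≈ 1.850 in

NRCS table: residential, 1/4-acre lots, soil group C → CN(II) = 83
AMC II — tabulated CN = 83 applies directly.
Retention S: 1000/CN − 10 with CN=83.000 → S = 170/83 ≈ 2.048 in
Initial abstraction Ia = S/5 = (170/83)/5 = 34/83 ≈ 0.410 in
Excess rainfall: 3.490 − 0.410 = 3.080 in; P > Ia so Q > 0
Q: (25567/8300)² ÷ (42567/8300) = 653671489/353306100 in (≈ 1.850 in)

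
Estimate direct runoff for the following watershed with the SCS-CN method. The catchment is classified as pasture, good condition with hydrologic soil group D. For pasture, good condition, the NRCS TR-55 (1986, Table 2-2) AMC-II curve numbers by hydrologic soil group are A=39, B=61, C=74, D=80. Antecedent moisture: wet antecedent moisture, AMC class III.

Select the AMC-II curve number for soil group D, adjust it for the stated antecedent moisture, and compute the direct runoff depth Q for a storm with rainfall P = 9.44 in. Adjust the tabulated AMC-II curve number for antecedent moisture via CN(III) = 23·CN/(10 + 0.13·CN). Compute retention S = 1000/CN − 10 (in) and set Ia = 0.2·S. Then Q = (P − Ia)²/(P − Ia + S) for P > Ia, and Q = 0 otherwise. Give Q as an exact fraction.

NRCS table: pasture, good condition, soil group D → CN(II) = 80
CN(III) from CN(II)=80: (23·80)/(10 + 0.13·80) = 4600/51 ≈ 90.196
Retention S: 1000/CN − 10 with CN=90.196 → S = 25/23 ≈ 1.087 in
Initial abstraction Ia = S/5 = (25/23)/5 = 5/23 ≈ 0.217 in
Excess rainfall: 9.440 − 0.217 = 9.223 in; P > Ia so Q > 0
Q = (5303/575)²/((5303/575) + 25/23) = (28121809/330625)/(5928/575) = 28121809/3408600 in ≈ 8.250 in

Q = 28121809/3408600 in ≈ 8.250 in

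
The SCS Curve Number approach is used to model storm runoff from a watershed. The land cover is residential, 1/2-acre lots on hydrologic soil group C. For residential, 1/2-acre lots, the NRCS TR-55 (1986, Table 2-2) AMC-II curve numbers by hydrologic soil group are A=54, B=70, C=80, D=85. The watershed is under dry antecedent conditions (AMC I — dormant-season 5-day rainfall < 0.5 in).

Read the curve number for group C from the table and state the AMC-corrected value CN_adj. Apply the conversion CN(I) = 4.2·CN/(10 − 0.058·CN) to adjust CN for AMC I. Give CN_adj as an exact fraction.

CN_adj = 4200/67 ≈ 62.687

NRCS table: residential, 1/2-acre lots, soil group C → CN(II) = 80
CN(I) from CN(II)=80: (4.2·80)/(10 − 0.058·80) = 4200/67 ≈ 62.687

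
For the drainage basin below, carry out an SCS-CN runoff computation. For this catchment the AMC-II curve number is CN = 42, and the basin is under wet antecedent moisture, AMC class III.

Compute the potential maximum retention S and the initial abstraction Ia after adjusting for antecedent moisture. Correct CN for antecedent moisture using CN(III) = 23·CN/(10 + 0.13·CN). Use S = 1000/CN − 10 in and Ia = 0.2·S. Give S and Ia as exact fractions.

CN(III) from CN(II)=42: (23·42)/(10 + 0.13·42) = 48300/773 ≈ 62.484
Max retention: S = 1000/(48300/773) − 10 = 2900/483 in (≈ 6.004 in)
Ia = 0.2S: 0.2·6.004 = 1.201 in (exactly 580/483)

S = 2900/483 in ≈ 6.004 in; Ia = 580/483 in ≈ 1.201 in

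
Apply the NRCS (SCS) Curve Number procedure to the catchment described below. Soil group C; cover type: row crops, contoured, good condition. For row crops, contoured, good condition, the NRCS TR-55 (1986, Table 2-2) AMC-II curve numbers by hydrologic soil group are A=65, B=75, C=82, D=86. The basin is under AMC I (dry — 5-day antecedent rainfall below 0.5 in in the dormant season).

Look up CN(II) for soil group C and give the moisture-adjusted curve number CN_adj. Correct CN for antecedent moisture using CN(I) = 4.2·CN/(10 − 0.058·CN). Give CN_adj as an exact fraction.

CN_adj = 28700/437 ≈ 65.675

NRCS table: row crops, contoured, good condition, soil group C → CN(II) = 82
Dry (AMC I): CN(I) = 4.2·82/(10 − 0.058·82) = (1722/5)/(1311/250) = 28700/437 ≈ 65.675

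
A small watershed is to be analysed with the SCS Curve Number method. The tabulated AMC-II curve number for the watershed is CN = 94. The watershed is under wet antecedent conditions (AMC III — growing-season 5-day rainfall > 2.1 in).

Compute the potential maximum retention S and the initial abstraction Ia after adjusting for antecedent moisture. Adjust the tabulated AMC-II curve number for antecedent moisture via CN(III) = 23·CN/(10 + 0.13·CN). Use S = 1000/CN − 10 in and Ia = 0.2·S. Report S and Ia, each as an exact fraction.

Wet (AMC III): CN(III) = 23·94/(10 + 0.13·94) = 2162/(1111/50) = 108100/1111 ≈ 97.300
Max retention: S = 1000/(108100/1111) − 10 = 300/1081 in (≈ 0.278 in)
Initial abstraction Ia = S/5 = (300/1081)/5 = 60/1081 ≈ 0.056 in

S = 300/1081 in ≈ 0.278 in; Ia = 60/1081 in ≈ 0.056 in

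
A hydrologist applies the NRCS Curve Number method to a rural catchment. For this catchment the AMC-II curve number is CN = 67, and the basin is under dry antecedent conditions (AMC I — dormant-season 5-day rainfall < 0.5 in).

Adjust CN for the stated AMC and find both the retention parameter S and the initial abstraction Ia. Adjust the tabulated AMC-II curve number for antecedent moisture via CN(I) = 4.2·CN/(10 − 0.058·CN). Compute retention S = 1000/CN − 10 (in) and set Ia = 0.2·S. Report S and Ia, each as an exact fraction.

S = 5500/469 in ≈ 11.727 in; Ia = 1100/469 in ≈ 2.345 in

Dry (AMC I): CN(I) = 4.2·67/(10 − 0.058·67) = (1407/5)/(3057/500) = 46900/1019 ≈ 46.026
S = 1000/(46900/1019) − 10 = 5500/469 in ≈ 11.727 in
Ia = 0.2S: 0.2·11.727 = 2.345 in (exactly 1100/469)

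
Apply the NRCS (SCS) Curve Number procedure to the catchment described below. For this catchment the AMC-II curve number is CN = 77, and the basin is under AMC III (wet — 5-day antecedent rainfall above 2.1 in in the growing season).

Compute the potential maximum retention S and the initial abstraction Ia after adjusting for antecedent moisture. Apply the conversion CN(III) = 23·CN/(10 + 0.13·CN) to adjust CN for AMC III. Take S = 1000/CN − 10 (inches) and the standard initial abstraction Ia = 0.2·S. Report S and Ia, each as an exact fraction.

Adjust CN=77 to AMC III: 23·77/(10 + 0.13·77) → 1771 ÷ (2001/100) = 7700/87 ≈ 88.506
Max retention: S = 1000/(7700/87) − 10 = 100/77 in (≈ 1.299 in)
Ia = 0.2·(100/77) = 20/77 in ≈ 0.260 in

S = 100/77 in ≈ 1.299 in; Ia = 20/77 in ≈ 0.260 in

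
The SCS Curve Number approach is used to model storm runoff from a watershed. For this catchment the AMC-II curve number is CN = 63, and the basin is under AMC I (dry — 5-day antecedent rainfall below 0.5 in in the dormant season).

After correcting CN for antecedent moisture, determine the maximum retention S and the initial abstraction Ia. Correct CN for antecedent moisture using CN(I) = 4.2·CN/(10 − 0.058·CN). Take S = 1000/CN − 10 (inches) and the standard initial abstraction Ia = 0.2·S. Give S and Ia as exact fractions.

S = 18500/1323 in ≈ 13.983 in; Ia = 3700/1323 in ≈ 2.797 in

Adjust CN=63 to AMC I: 4.2·63/(10 − 0.058·63) → (1323/5) ÷ (3173/500) = 132300/3173 ≈ 41.696
S = 1000/(132300/3173) − 10 = 18500/1323 in ≈ 13.983 in
Initial abstraction Ia = S/5 = (18500/1323)/5 = 3700/1323 ≈ 2.797 in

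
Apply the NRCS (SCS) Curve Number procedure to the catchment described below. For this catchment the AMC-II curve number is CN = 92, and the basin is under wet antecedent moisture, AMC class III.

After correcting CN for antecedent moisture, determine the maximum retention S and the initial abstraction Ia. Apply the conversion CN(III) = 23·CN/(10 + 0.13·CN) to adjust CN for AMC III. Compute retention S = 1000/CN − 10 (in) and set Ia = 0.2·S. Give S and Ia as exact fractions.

S = 200/529 in ≈ 0.378 in; Ia = 40/529 in ≈ 0.076 in

Wet (AMC III): CN(III) = 23·92/(10 + 0.13·92) = 2116/(549/25) = 52900/549 ≈ 96.357
S = 1000/(52900/549) − 10 = 200/529 in ≈ 0.378 in
Initial abstraction Ia = S/5 = (200/529)/5 = 40/529 ≈ 0.076 in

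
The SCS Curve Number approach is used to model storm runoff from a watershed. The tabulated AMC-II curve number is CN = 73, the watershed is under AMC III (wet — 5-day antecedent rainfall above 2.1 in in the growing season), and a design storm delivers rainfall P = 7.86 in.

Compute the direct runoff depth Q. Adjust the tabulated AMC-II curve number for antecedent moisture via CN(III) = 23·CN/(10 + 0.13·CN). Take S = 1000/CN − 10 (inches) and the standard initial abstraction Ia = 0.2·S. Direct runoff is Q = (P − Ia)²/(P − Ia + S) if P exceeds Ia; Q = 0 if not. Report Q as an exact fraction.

Q = 133498441803/21486918550 in ≈ 6.213 in

Wet (AMC III): CN(III) = 23·73/(10 + 0.13·73) = 1679/(1949/100) = 167900/1949 ≈ 86.147
Retention S: 1000/CN − 10 with CN=86.147 → S = 2700/1679 ≈ 1.608 in
Ia = 0.2S: 0.2·1.608 = 0.322 in (exactly 540/1679)
Since P=7.860 > Ia=0.322: effective rainfall P−Ia = 632847/83950 in
Q = (632847/83950)²/((632847/83950) + 2700/1679) = (400495325409/7047602500)/(767847/83950) = 133498441803/21486918550 in ≈ 6.213 in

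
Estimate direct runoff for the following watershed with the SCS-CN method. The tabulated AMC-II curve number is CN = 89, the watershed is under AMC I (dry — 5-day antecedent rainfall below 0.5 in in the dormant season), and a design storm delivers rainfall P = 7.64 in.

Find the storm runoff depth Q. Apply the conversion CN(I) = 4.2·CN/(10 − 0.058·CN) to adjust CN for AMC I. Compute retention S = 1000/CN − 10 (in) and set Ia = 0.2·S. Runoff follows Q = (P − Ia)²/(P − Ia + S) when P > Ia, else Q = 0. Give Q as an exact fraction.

Dry (AMC I): CN(I) = 4.2·89/(10 − 0.058·89) = (1869/5)/(2419/500) = 186900/2419 ≈ 77.263
S = 1000/(186900/2419) − 10 = 5500/1869 in ≈ 2.943 in
Initial abstraction Ia = S/5 = (5500/1869)/5 = 1100/1869 ≈ 0.589 in
P − Ia = 7.640 − 0.589 = 329479/46725 ≈ 7.051 in (> 0, runoff occurs)
Q: (329479/46725)² ÷ (466979/46725) = 108556411441/21819593775 in (≈ 4.975 in)

Q = 108556411441/21819593775 in ≈ 4.975 in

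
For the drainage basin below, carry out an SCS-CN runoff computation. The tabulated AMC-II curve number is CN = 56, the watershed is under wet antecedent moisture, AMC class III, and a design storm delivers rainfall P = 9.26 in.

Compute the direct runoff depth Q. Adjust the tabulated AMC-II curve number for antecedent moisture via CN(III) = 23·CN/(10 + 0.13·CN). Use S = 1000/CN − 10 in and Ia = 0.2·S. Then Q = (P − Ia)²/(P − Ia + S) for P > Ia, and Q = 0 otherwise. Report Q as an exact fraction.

Q = 4766935849/777171150 in ≈ 6.134 in

Wet (AMC III): CN(III) = 23·56/(10 + 0.13·56) = 1288/(432/25) = 4025/54 ≈ 74.537
Retention S: 1000/CN − 10 with CN=74.537 → S = 550/161 ≈ 3.416 in
Ia = 0.2·(550/161) = 110/161 in ≈ 0.683 in
Excess rainfall: 9.260 − 0.683 = 8.577 in; P > Ia so Q > 0
Q: (69043/8050)² ÷ (96543/8050) = 4766935849/777171150 in (≈ 6.134 in)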